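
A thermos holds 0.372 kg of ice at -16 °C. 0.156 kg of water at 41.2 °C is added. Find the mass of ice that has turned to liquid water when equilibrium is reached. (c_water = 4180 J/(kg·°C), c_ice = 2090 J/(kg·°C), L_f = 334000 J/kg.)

m_melted ≈ 0.0432 kg

Heat available from the water dropping to 0 °C: 0.156×4180×41.2 = 26866 J.
Warming the ice to 0 °C takes 0.372×2090×16 = 12440 J, leaving 14426 J for melting.
To melt every bit of ice: 0.372×334000 = 124248 J.
Since 14426 < 124248 J, not all the ice melts; equilibrium is at 0 °C.
Mass melted = 14426/334000 ≈ 0.04319 kg.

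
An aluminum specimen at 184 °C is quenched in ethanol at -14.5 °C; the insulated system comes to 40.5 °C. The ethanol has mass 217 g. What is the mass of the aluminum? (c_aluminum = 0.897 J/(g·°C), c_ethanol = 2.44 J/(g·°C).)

Taking heat into each body as positive, Σ m c ΔT = 0:
m×0.897×(40.5 − 184) + 217×2.44×(40.5 − (-14.5)) = 0
-128.72 m = -29121
m = -29121/-128.72 ≈ 226.2 g

m ≈ 226 g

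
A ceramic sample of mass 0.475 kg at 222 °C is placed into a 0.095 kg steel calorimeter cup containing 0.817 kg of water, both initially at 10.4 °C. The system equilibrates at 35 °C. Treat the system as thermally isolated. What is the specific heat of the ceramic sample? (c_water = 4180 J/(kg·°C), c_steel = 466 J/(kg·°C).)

Conservation of energy gives ΣQ = 0:
0.475×c×(35 − 222) + 0.817×4180×(35 − 10.4) + 0.095×466×(35 − 10.4) = 0
-88.83 c = -85100
c = -85100/-88.83 ≈ 958.1 J/(kg·°C)

c ≈ 958 J/(kg·°C)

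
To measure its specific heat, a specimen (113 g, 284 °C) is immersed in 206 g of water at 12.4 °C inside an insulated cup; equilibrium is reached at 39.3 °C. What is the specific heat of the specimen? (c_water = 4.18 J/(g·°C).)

c ≈ 0.838 J/(g·°C)

Heat lost by the specimen = heat gained by the water:
113×c×(284 − 39.3) = 206×4.18×(39.3 − 12.4)
27651 c = 23163  ⇒  c ≈ 0.8377 J/(g·°C)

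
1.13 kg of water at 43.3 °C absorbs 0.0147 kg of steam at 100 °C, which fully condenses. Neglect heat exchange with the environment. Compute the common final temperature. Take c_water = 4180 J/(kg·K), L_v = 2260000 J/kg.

Taking heat into each body as positive, Σ m c ΔT = 0:
latent heat released on condensation: 0.0147×2260000 = 33222
  condensate cools 100→T: 0.0147×4180×(T − 100) = 61.45(T − 100)
  original water: 4723.4(T − 43.3)
4784.8 T = 33222 + 6144.6 + 204523 = 243890
T ≈ 50.97 °C — below 100 °C, confirming all the steam condensed.

T_f ≈ 51.0 °C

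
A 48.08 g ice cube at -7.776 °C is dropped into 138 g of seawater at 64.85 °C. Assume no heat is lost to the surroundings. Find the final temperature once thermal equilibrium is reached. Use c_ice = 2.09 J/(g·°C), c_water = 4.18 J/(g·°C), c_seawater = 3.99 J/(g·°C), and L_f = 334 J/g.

Sum of m c ΔT and latent-heat terms is zero:
warm ice to 0 °C: 48.08·2.09·(0 − (-7.776)) = 781.39; melt ice: 48.08·334 = 16059; meltwater 0→T: 48.08·4.18·T = 200.97 T; seawater: 550.62(T − 64.85)
751.59 T = 35708 − 16840 = 18868
T ≈ 25.10 °C. Since T > 0 °C, the all-ice-melts assumption holds.

T_f ≈ 25.1 °C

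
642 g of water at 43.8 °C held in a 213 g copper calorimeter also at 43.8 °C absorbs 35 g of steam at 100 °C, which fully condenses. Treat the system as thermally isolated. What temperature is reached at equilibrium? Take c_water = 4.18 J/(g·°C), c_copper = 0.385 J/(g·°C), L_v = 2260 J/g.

T_f ≈ 73.8 °C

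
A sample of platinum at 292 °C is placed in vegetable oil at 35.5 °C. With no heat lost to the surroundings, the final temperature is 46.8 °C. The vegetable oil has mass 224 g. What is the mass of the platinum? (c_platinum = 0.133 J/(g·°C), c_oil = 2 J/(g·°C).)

Net heat exchanged in the isolated system is zero:
m·0.133·(46.8 − 292) + 224·2·(46.8 − 35.5) = 0
-32.61 m = -5062.4
m = -5062.4/-32.61 ≈ 155.2 g

m ≈ 155 g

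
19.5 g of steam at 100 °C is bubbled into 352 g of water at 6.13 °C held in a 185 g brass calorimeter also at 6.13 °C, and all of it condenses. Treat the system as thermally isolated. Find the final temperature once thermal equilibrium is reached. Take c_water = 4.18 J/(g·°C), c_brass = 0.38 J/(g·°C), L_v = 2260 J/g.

Sum of m c ΔT and latent-heat terms is zero:
latent heat released on condensation: 19.5·2260 = 44070
  condensed water 100 °C→T: 81.51(T − 100)
  water warms: 352·4.18·(T − 6.13) = 1471.4(T − 6.13)
  brass cup: 185·0.38·(T − 6.13) = 70.3(T − 6.13)
1623.2 T = 44070 + 8151 + 9450.4 = 61671
T ≈ 37.99 °C — below 100 °C, confirming all the steam condensed.

T_f ≈ 38.0 °C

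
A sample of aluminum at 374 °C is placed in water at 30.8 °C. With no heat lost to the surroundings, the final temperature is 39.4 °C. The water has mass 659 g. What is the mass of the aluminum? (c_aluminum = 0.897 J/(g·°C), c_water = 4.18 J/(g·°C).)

m ≈ 78.9 g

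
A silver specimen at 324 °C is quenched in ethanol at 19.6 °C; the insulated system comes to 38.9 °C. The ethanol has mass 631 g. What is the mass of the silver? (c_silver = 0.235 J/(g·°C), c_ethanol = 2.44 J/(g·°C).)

m ≈ 444 g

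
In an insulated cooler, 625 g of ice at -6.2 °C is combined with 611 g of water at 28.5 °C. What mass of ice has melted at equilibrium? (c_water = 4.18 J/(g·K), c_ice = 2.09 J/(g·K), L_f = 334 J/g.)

Cooling the water to 0 °C releases 611·4.18·28.5 = 72788 J.
Of that, 625·2.09·6.2 = 8098.8 J goes to bring the ice to 0 °C, leaving 64690 J.
Fully melting the ice requires m_ice L_f = 625·334 = 208750 J.
That's not enough to melt it all — equilibrium is at 0 °C with ice remaining.
Mass melted = 64690/334 ≈ 193.7 g.

m_melted ≈ 194 g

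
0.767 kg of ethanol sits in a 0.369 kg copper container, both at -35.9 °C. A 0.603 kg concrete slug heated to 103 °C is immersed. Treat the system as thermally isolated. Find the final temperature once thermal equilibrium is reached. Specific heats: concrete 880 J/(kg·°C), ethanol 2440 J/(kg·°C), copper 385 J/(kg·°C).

T_f ≈ -6.9 °C

Setting the total heat transfer to zero:
0.603·880·(T − 103) + 0.767·2440·(T − (-35.9)) + 0.369·385·(T − (-35.9)) = 0
(530.64 + 1871.5 + 142.06) T = 530.64·103 + 1871.5·(-35.9) + 142.06·(-35.9)
T ≈ -6.93 °C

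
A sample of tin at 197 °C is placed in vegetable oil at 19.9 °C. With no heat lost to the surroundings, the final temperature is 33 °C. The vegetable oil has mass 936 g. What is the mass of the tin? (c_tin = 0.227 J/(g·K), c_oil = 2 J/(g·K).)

|Q_tin| = |Q_oil|:
m·0.227·(197 − 33) = 936·2·(33 − 19.9)
37.23 m = 24523  ⇒  m ≈ 658.7 g

m ≈ 659 g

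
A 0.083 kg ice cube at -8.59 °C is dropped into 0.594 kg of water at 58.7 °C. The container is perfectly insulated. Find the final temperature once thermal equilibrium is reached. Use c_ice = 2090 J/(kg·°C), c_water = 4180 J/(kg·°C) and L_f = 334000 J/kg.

Setting the total heat transfer to zero:
ice -8.59→0 °C: 0.083×2090×8.59 = 1490.1
  melt ice: 0.083×334000 = 27722
  meltwater 0→T: 0.083×4180×T = 346.94 T
  water: 2482.9(T − 58.7)
2829.9 T = 145747 − 29212 = 116535
T ≈ 41.18 °C (positive, so assuming full melt was valid).

T_f ≈ 41.2 °C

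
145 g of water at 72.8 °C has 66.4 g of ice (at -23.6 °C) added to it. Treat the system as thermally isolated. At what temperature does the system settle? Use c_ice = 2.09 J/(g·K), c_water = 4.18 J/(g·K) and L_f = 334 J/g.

T_f ≈ 21.1 °C

Setting the total heat transfer to zero:
warm ice to 0 °C: 66.4×2.09×(0 − (-23.6)) = 3275.1; melt ice: 66.4×334 = 22178; meltwater 0→T: 66.4×4.18×T = 277.55 T; water: 606.1(T − 72.8)
883.65 T = 44124 − 25453 = 18671
T ≈ 21.13 °C (positive, so assuming full melt was valid).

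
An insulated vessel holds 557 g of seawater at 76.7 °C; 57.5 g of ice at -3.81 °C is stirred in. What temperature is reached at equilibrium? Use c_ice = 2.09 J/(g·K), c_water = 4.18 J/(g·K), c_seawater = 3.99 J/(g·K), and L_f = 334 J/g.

T_f ≈ 61.2 °C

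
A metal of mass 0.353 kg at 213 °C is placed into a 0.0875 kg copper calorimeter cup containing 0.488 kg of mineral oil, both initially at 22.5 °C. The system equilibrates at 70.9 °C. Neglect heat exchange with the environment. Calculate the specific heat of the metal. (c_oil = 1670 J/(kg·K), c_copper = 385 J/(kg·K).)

c ≈ 819 J/(kg·K)

Energy conservation, ΣQ = 0:
0.353·c·(70.9 − 213) + 0.488·1670·(70.9 − 22.5) + 0.0875·385·(70.9 − 22.5) = 0
-50.16 c = -41075
c = -41075/-50.16 ≈ 818.8 J/(kg·K)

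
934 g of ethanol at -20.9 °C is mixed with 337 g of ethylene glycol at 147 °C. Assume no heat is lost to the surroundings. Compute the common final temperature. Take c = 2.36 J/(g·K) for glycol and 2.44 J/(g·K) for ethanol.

Energy conservation, ΣQ = 0:
337×2.36×(T − 147) + 934×2.44×(T − (-20.9)) = 0
3074.3 T = 69282
T = 69282 / 3074.3 = 22.5 °C

T_f ≈ 22.5 °C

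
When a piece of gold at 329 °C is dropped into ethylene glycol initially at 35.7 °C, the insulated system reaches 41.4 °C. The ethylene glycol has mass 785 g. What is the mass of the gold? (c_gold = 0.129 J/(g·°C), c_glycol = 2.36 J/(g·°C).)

m ≈ 285 g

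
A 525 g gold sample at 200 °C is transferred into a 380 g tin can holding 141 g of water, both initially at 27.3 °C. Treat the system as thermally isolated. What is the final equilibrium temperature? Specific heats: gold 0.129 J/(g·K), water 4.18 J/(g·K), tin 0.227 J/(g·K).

T_f is the heat-capacity-weighted average of the initial temperatures:
T_f = (67.73×200 + 589.38×27.3 + 86.26×27.3) / (67.73 + 589.38 + 86.26)
    = 31990 / 743.37 ≈ 43.03 °C

T_f ≈ 43.0 °C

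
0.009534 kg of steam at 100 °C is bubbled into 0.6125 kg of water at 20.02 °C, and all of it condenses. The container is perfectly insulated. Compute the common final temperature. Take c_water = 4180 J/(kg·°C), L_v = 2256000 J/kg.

T_f ≈ 29.5 °C

Sum of m c ΔT and latent-heat terms is zero:
condense steam: −0.009534×2256000 = −21509
  condensed water 100 °C→T: 39.85(T − 100)
  original water: 2560.2(T − 20.02)
2600.1 T = 21509 + 3985.2 + 51256 = 76750
T ≈ 29.52 °C, under the boiling point, so the assumption holds.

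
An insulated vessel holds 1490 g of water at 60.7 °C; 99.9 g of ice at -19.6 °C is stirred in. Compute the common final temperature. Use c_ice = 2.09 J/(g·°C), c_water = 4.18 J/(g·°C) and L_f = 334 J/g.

T_f ≈ 51.2 °C

Heat gained plus heat lost sum to zero:
warm ice to 0 °C: 99.9×2.09×(0 − (-19.6)) = 4092.3; latent heat to melt: 99.9×334 = 33367; meltwater 0→T: 99.9×4.18×T = 417.58 T; water cools: 1490×4.18×(T − 60.7) = 6228.2(T − 60.7)
6645.8 T = 378052 − 37459 = 340593
T ≈ 51.25 °C. Since T > 0 °C, the all-ice-melts assumption holds.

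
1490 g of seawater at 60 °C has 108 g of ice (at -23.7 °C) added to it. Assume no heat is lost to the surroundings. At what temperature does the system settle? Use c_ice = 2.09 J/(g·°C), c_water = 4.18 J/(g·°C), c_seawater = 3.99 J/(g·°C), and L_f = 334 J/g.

T_f ≈ 49.3 °C

Sum of m c ΔT and latent-heat terms is zero:
ice -23.7→0 °C: 108·2.09·23.7 = 5349.6; latent heat to melt: 108·334 = 36072; warm the meltwater: 451.44 T; seawater cools: 1490·3.99·(T − 60) = 5945.1(T − 60)
6396.5 T = 356706 − 41422 = 315284
T ≈ 49.29 °C (positive, so assuming full melt was valid).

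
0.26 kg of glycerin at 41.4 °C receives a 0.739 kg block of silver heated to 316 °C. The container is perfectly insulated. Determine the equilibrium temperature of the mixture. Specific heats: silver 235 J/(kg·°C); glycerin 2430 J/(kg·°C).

T_f ≈ 100.6 °C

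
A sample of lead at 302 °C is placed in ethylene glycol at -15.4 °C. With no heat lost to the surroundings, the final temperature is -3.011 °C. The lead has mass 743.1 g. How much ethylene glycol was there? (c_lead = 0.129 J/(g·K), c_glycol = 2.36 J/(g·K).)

Let T be the final temperature. ΣQ_i = 0:
743.1·0.129·(-3.011 − 302) + m·2.36·(-3.011 − (-15.4)) = 0
29.24 m = 29238
m = 29238/29.24 ≈ 1000 g

m ≈ 1000 g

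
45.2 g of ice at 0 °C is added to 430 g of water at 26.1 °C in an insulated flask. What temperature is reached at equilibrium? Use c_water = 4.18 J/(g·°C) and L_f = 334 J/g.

Energy balance with sensible and latent terms:
fusion: m_ice L_f = 45.2·334 = 15097; warm the meltwater: 188.94 T; water: 1797.4(T − 26.1)
1986.3 T = 46912 − 15097 = 31815
T ≈ 16.02 °C. Since T > 0 °C, the all-ice-melts assumption holds.

T_f ≈ 16.0 °C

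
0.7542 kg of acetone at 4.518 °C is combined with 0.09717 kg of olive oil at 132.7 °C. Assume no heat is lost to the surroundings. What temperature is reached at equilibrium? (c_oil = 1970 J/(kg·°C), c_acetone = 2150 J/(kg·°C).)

With ΣQ=0 the equilibrium temperature is the m·c-weighted mean:
T_f = (191.42×132.7 + 1621.5×4.518) / (191.42 + 1621.5)
    = 32728 / 1813 ≈ 18.05 °C

T_f ≈ 18.1 °C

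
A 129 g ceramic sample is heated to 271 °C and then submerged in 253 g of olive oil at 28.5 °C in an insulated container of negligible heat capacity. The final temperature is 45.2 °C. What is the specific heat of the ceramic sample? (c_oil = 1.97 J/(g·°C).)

c ≈ 0.286 J/(g·°C)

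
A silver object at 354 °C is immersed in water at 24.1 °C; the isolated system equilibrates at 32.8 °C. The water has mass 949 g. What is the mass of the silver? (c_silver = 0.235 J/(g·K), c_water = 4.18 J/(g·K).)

m ≈ 457 g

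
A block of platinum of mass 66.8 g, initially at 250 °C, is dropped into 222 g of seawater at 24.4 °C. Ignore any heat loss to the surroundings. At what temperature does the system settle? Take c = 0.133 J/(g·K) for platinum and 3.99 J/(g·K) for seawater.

T_f ≈ 26.6 °C

T_f = Σ m_i c_i T_i / Σ m_i c_i:
T_f = (8.884·250 + 885.78·24.4) / (8.884 + 885.78)
    = 23834 / 894.66 ≈ 26.64 °C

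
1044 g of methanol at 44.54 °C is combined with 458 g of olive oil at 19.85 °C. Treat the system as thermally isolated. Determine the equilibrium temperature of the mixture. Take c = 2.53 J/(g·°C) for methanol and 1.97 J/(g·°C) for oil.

Energy conservation, ΣQ = 0:
1044×2.53×(T − 44.54) + 458×1.97×(T − 19.85) = 0
(2641.3 + 902.26) T = 2641.3×44.54 + 902.26×19.85
T = 135554/3543.6 ≈ 38.25 °C

T_f ≈ 38.3 °C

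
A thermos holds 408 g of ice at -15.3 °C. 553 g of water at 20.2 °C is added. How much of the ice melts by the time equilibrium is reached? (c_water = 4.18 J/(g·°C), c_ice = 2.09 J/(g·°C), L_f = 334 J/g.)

m_melted ≈ 101 g

Cooling the water to 0 °C releases 553×4.18×20.2 = 46693 J.
Warming the ice to 0 °C takes 408×2.09×15.3 = 13047 J, leaving 33646 J for melting.
Fully melting the ice requires m_ice L_f = 408×334 = 136272 J.
That's not enough to melt it all — equilibrium is at 0 °C with ice remaining.
m_melt = 33646 / L_f = 100.7 g.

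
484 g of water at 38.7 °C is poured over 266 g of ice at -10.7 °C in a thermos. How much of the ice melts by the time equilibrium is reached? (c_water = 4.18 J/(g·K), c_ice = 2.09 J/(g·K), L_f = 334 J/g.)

Heat available from the water dropping to 0 °C: 484×4.18×38.7 = 78295 J.
Warming the ice to 0 °C takes 266×2.09×10.7 = 5948.6 J, leaving 72346 J for melting.
To melt every bit of ice: 266×334 = 88844 J.
Since 72346 < 88844 J, not all the ice melts; equilibrium is at 0 °C.
m_melted×334 = 72346  ⇒  m_melted ≈ 216.6 g.

m_melted ≈ 217 g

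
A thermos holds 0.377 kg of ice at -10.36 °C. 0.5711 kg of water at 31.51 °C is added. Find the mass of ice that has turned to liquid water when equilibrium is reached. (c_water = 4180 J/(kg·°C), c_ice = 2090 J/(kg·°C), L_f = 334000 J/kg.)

Water can give up m c ΔT = 0.5711×4180×31.51 = 75221 J before reaching 0 °C.
Of that, 0.377×2090×10.36 = 8163 J goes to bring the ice to 0 °C, leaving 67058 J.
To melt every bit of ice: 0.377×334000 = 125918 J.
That's not enough to melt it all — equilibrium is at 0 °C with ice remaining.
m_melt = 67058 / L_f = 0.2008 kg.

m_melted ≈ 0.201 kg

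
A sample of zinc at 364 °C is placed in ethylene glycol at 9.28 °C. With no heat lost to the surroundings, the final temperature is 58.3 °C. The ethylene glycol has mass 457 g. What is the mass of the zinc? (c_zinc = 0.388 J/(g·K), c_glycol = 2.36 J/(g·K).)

m ≈ 446 g

Taking heat into each body as positive, Σ m c ΔT = 0:
m·0.388·(58.3 − 364) + 457·2.36·(58.3 − 9.28) = 0
-118.61 m = -52869
m = -52869/-118.61 ≈ 445.7 g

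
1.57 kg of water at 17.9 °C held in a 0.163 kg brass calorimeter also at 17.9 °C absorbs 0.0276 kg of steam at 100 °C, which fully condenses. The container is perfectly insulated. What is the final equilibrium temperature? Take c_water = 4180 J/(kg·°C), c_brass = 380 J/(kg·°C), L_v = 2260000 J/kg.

T_f ≈ 28.6 °C

Net heat exchanged in the isolated system is zero:
condense steam: −0.0276×2260000 = −62376
  condensed water 100 °C→T: 115.37(T − 100)
  water warms: 1.57×4180×(T − 17.9) = 6562.6(T − 17.9)
  brass cup: 0.163×380×(T − 17.9) = 61.94(T − 17.9)
6739.9 T = 62376 + 11537 + 118579 = 192492
T ≈ 28.56 °C (< 100 °C, so full condensation is consistent).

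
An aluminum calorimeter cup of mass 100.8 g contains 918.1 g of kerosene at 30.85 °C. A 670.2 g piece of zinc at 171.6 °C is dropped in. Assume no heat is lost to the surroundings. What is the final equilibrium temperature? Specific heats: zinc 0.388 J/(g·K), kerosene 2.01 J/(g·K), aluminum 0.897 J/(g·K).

T_f ≈ 47.5 °C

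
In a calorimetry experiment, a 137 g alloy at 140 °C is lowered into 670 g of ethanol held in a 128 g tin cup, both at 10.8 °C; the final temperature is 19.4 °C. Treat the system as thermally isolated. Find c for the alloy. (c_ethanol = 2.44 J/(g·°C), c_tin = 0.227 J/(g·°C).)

c ≈ 0.866 J/(g·°C)

Let T be the final temperature. ΣQ_i = 0:
137×c×(19.4 − 140) + 670×2.44×(19.4 − 10.8) + 128×0.227×(19.4 − 10.8) = 0
-16522 c = -14309
c = -14309/-16522 ≈ 0.8661 J/(g·°C)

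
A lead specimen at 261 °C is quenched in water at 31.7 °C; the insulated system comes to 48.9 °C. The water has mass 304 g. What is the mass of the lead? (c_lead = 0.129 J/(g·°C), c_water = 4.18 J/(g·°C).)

m ≈ 799 g

Energy conservation, ΣQ = 0:
m·0.129·(48.9 − 261) + 304·4.18·(48.9 − 31.7) = 0
-27.36 m = -21856
m = -21856/-27.36 ≈ 798.8 g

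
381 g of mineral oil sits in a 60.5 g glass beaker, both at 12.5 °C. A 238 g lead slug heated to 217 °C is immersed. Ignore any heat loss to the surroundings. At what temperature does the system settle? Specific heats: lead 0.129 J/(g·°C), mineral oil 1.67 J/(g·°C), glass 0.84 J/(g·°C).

T_f ≈ 21.2 °C

Heat gained plus heat lost sum to zero:
238×0.129×(T − 217) + 381×1.67×(T − 12.5) + 60.5×0.84×(T − 12.5) = 0
(30.7 + 636.27 + 50.82) T = 30.7×217 + 636.27×12.5 + 50.82×12.5
T = 15251/717.79 ≈ 21.25 °C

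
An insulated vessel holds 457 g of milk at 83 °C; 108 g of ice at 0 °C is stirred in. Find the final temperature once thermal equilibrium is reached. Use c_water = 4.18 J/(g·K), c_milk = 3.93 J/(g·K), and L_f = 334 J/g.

Taking heat into each body as positive, Σ m c ΔT = 0:
melt ice: 108×334 = 36072
  warm the meltwater: 451.44 T
  milk: 1796(T − 83)
2247.4 T = 149069 − 36072 = 112997
T ≈ 50.28 °C — above 0 °C, consistent with complete melting.

T_f ≈ 50.3 °C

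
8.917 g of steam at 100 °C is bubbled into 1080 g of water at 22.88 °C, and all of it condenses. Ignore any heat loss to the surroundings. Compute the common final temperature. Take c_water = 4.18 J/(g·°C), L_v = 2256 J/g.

Heat gained plus heat lost sum to zero:
latent heat released on condensation: 8.917×2256 = 20117; condensed water 100 °C→T: 37.27(T − 100); water warms: 1080×4.18×(T − 22.88) = 4514.4(T − 22.88)
4551.7 T = 20117 + 3727.3 + 103289 = 127134
T ≈ 27.93 °C — below 100 °C, confirming all the steam condensed.

T_f ≈ 27.9 °C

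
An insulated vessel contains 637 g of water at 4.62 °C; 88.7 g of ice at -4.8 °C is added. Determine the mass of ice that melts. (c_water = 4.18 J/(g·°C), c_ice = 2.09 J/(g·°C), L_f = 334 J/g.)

m_melted ≈ 34.2 g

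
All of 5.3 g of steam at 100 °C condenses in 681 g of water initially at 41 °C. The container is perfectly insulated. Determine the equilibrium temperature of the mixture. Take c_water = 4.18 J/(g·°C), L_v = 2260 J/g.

T_f ≈ 45.6 °C

Sum of m c ΔT and latent-heat terms is zero:
latent heat released on condensation: 5.3×2260 = 11978
  condensate cools 100→T: 5.3×4.18×(T − 100) = 22.15(T − 100)
  original water: 2846.6(T − 41)
2868.7 T = 11978 + 2215.4 + 116710 = 130903
T ≈ 45.63 °C, under the boiling point, so the assumption holds.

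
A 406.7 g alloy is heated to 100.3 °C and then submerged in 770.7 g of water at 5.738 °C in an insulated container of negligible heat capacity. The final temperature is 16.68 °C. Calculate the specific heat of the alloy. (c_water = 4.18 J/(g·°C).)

c ≈ 1.04 J/(g·°C)

m_s c (T_s − T_f) = m_water c_water (T_f − T_0):
406.7×c×(100.3 − 16.68) = 770.7×4.18×(16.68 − 5.738)
34008 c = 35250  ⇒  c ≈ 1.037 J/(g·°C)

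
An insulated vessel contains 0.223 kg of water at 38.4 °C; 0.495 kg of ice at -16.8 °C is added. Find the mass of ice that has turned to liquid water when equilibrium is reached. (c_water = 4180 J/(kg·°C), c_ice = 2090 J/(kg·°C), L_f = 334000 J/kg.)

Heat available from the water dropping to 0 °C: 0.223×4180×38.4 = 35794 J.
Warming the ice to 0 °C takes 0.495×2090×16.8 = 17380 J, leaving 18414 J for melting.
To melt every bit of ice: 0.495×334000 = 165330 J.
18414 J < 165330 J, so only part of the ice melts and the system sits at 0 °C.
m_melt = 18414 / L_f = 0.05513 kg.

m_melted ≈ 0.0551 kg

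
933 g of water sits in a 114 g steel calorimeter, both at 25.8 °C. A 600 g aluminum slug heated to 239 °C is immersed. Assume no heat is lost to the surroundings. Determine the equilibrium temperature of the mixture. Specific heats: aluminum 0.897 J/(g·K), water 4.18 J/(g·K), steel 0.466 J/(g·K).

T_f ≈ 51.3 °C

Taking heat into each body as positive, Σ m c ΔT = 0:
600×0.897×(T − 239) + 933×4.18×(T − 25.8) + 114×0.466×(T − 25.8) = 0
538.2(T − 239) + 3899.9(T − 25.8) + 53.12(T − 25.8) = 0
(538.2 + 3899.9 + 53.12) T = 538.2×239 + 3899.9×25.8 + 53.12×25.8
T = 230619/4491.3 ≈ 51.35 °C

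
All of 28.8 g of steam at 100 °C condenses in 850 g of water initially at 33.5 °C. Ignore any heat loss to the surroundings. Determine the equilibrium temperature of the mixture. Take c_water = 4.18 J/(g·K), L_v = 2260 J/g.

T_f ≈ 53.4 °C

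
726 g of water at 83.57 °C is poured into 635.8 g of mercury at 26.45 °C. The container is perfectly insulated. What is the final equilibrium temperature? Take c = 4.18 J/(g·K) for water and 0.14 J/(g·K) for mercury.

T_f ≈ 81.9 °C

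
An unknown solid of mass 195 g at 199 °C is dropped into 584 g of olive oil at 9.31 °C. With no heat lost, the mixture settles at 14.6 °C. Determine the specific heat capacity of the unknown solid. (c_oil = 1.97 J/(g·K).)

Taking heat into each body as positive, Σ m c ΔT = 0:
195·c·(14.6 − 199) + 584·1.97·(14.6 − 9.31) = 0
-35958 c = -6086
c = -6086/-35958 ≈ 0.1693 J/(g·K)

c ≈ 0.169 J/(g·K)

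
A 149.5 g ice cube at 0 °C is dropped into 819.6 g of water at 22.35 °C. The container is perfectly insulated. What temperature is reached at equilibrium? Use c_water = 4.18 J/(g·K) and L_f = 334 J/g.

Heat gained plus heat lost sum to zero:
latent heat to melt: 149.5·334 = 49933
  meltwater 0→T: 149.5·4.18·T = 624.91 T
  water: 3425.9(T − 22.35)
4050.8 T = 76569 − 49933 = 26636
T ≈ 6.58 °C. Since T > 0 °C, the all-ice-melts assumption holds.

T_f ≈ 6.6 °C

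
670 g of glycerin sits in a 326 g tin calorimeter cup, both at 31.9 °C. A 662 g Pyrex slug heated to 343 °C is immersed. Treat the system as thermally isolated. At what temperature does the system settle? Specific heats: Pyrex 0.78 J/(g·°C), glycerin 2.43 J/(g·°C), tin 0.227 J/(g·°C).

T_f ≈ 104.3 °C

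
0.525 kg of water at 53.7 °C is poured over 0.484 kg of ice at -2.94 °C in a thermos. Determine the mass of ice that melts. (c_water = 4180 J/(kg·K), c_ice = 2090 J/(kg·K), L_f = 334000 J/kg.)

m_melted ≈ 0.344 kg

Water can give up m c ΔT = 0.525·4180·53.7 = 117845 J before reaching 0 °C.
Warming the ice to 0 °C takes 0.484·2090·2.94 = 2974 J, leaving 114871 J for melting.
Melting all 0.484 kg of ice would need 0.484·334000 = 161656 J.
That's not enough to melt it all — equilibrium is at 0 °C with ice remaining.
Mass melted = 114871/334000 ≈ 0.3439 kg.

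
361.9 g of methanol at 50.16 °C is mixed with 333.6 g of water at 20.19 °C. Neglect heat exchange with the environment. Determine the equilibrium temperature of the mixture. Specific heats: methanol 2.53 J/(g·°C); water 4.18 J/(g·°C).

T_f ≈ 32.1 °C

T_f = Σ m_i c_i T_i / Σ m_i c_i:
T_f = (915.61·50.16 + 1394.4·20.19) / (915.61 + 1394.4)
    = 74081 / 2310.1 ≈ 32.07 °C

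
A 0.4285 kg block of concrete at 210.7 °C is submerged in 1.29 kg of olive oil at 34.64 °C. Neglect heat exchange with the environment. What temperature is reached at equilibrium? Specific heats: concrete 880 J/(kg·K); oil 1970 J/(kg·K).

Let T be the final temperature. ΣQ_i = 0:
0.4285*880*(T − 210.7) + 1.29*1970*(T − 34.64) = 0
377.08(T − 210.7) + 2541.3(T − 34.64) = 0
2918.4 T = 167481
T = 167481 / 2918.4 = 57.4 °C

T_f ≈ 57.4 °C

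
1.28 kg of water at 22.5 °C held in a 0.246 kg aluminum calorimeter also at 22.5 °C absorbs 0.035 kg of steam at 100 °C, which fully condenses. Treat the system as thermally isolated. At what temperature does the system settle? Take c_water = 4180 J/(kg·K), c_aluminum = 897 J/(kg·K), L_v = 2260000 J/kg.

Let T be the final temperature. ΣQ_i = 0:
condense steam: −0.035·2260000 = −79100
  condensate cools 100→T: 0.035·4180·(T − 100) = 146.3(T − 100)
  original water: 5350.4(T − 22.5)
  cup: 220.66(T − 22.5)
5717.4 T = 79100 + 14630 + 125349 = 219079
T ≈ 38.32 °C, under the boiling point, so the assumption holds.

T_f ≈ 38.3 °C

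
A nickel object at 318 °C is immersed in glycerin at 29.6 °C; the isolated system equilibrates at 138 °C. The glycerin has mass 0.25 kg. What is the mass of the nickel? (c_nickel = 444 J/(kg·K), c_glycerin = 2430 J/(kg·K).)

Energy conservation, ΣQ = 0:
m×444×(138 − 318) + 0.25×2430×(138 − 29.6) = 0
-79920 m = -65853
m = -65853/-79920 ≈ 0.824 kg

m ≈ 0.824 kg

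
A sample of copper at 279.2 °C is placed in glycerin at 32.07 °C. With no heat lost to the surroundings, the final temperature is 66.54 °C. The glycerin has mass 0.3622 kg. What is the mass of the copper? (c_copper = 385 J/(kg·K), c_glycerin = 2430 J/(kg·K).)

m ≈ 0.371 kg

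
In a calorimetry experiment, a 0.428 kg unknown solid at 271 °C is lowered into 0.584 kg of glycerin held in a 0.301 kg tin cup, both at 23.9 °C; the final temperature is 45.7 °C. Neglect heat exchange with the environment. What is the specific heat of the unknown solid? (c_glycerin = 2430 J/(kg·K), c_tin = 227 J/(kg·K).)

c ≈ 336 J/(kg·K)

Let T be the final temperature. ΣQ_i = 0:
0.428·c·(45.7 − 271) + 0.584·2430·(45.7 − 23.9) + 0.301·227·(45.7 − 23.9) = 0
-96.43 c = -32426
c = -32426/-96.43 ≈ 336.3 J/(kg·K)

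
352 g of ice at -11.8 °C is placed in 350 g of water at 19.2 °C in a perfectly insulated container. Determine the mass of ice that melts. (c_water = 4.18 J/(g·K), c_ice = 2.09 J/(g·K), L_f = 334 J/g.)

m_melted ≈ 58.1 g

Heat available from the water dropping to 0 °C: 350×4.18×19.2 = 28090 J.
Of that, 352×2.09×11.8 = 8681 J goes to bring the ice to 0 °C, leaving 19409 J.
Melting all 352 g of ice would need 352×334 = 117568 J.
That's not enough to melt it all — equilibrium is at 0 °C with ice remaining.
m_melt = 19409 / L_f = 58.11 g.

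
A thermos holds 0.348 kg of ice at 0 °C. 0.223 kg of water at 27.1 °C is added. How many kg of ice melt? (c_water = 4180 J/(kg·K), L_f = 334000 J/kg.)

Heat available from the water dropping to 0 °C: 0.223×4180×27.1 = 25261 J.
Melting all 0.348 kg of ice would need 0.348×334000 = 116232 J.
25261 J < 116232 J, so only part of the ice melts and the system sits at 0 °C.
Mass melted = 25261/334000 ≈ 0.07563 kg.

m_melted ≈ 0.0756 kg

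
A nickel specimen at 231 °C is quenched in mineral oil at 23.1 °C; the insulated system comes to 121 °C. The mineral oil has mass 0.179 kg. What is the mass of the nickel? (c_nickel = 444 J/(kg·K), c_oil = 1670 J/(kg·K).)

Net heat exchanged in the isolated system is zero:
m·444·(121 − 231) + 0.179·1670·(121 − 23.1) = 0
-48840 m = -29265
m = -29265/-48840 ≈ 0.5992 kg

m ≈ 0.599 kg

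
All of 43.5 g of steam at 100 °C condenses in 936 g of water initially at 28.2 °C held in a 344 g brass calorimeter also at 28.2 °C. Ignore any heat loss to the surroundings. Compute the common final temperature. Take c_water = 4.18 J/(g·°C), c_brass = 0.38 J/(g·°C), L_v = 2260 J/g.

T_f ≈ 54.6 °C

Energy balance with sensible and latent terms:
steam→water at 100 °C releases m L_v = 43.5·2260 = 98310; condensate cools 100→T: 43.5·4.18·(T − 100) = 181.83(T − 100); original water: 3912.5(T − 28.2); cup: 130.72(T − 28.2)
4225 T = 98310 + 18183 + 114018 = 230511
T ≈ 54.56 °C — below 100 °C, confirming all the steam condensed.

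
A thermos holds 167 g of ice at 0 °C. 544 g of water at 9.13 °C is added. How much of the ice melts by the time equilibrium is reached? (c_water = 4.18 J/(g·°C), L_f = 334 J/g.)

m_melted ≈ 62.2 g

Cooling the water to 0 °C releases 544·4.18·9.13 = 20761 J.
Fully melting the ice requires m_ice L_f = 167·334 = 55778 J.
Since 20761 < 55778 J, not all the ice melts; equilibrium is at 0 °C.
Mass melted = 20761/334 ≈ 62.16 g.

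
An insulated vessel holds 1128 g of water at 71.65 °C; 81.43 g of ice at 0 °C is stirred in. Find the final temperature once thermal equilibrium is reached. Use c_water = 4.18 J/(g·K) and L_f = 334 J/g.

T_f ≈ 61.4 °C

Let T be the final temperature. ΣQ_i = 0:
melt ice: 81.43·334 = 27198
  meltwater 0→T: 81.43·4.18·T = 340.38 T
  water cools: 1128·4.18·(T − 71.65) = 4715(T − 71.65)
5055.4 T = 337833 − 27198 = 310635
T ≈ 61.45 °C (positive, so assuming full melt was valid).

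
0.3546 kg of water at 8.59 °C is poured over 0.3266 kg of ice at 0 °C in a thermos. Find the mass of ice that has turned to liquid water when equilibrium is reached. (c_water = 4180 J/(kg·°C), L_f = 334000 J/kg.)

m_melted ≈ 0.0381 kg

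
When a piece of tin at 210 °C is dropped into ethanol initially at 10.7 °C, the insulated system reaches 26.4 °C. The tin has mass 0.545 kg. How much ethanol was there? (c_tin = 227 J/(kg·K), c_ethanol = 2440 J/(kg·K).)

Heat lost by the tin = heat gained by the ethanol:
0.545·227·(210 − 26.4) = m·2440·(26.4 − 10.7)
38308 m = 22714  ⇒  m ≈ 0.5929 kg

m ≈ 0.593 kg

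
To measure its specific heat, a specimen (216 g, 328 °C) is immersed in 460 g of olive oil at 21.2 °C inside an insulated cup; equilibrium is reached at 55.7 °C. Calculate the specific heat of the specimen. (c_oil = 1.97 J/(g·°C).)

c ≈ 0.532 J/(g·°C)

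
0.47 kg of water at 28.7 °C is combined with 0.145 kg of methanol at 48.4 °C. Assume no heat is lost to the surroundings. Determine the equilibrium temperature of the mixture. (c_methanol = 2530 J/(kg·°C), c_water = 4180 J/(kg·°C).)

T_f ≈ 31.8 °C

|Q_methanol| = |Q_water|:
0.145×2530×(48.4 − T) = 0.47×4180×(T − 28.7)
366.85(48.4 − T) = 1964.6(T − 28.7)
2331.4 T = 74140  ⇒  T ≈ 31.80 °C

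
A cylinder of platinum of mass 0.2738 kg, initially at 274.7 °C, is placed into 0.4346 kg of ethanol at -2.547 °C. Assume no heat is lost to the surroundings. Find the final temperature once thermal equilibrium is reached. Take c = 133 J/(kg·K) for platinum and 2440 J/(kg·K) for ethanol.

Setting the total heat transfer to zero:
0.2738×133×(T − 274.7) + 0.4346×2440×(T − (-2.547)) = 0
(36.42 + 1060.4) T = 36.42×274.7 + 1060.4×(-2.547)
T ≈ 6.66 °C

T_f ≈ 6.7 °C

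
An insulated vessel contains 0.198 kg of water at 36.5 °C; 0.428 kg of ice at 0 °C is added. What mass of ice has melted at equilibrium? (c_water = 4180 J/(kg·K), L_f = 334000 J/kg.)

m_melted ≈ 0.0904 kg

Heat available from the water dropping to 0 °C: 0.198×4180×36.5 = 30209 J.
Fully melting the ice requires m_ice L_f = 0.428×334000 = 142952 J.
30209 J < 142952 J, so only part of the ice melts and the system sits at 0 °C.
m_melt = 30209 / L_f = 0.09045 kg.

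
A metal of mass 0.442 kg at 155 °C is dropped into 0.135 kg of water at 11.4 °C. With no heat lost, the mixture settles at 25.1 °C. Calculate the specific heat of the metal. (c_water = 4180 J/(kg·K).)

c ≈ 135 J/(kg·K)

Heat lost by the metal = heat gained by the water:
0.442·c·(155 − 25.1) = 0.135·4180·(25.1 − 11.4)
57.42 c = 7730.9  ⇒  c ≈ 134.6 J/(kg·K)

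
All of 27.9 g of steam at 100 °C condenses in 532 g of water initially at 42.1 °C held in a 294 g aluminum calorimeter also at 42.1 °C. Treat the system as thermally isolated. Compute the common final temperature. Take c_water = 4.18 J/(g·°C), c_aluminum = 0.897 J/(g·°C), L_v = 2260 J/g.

Let T be the final temperature. ΣQ_i = 0:
steam→water at 100 °C releases m L_v = 27.9·2260 = 63054
  condensed water 100 °C→T: 116.62(T − 100)
  water warms: 532·4.18·(T − 42.1) = 2223.8(T − 42.1)
  cup: 263.72(T − 42.1)
2604.1 T = 63054 + 11662 + 104723 = 179439
T ≈ 68.91 °C (< 100 °C, so full condensation is consistent).

T_f ≈ 68.9 °C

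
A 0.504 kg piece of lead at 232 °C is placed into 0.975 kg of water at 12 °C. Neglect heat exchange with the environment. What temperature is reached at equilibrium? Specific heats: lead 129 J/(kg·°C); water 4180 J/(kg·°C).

Heat gained plus heat lost sum to zero:
0.504*129*(T − 232) + 0.975*4180*(T − 12) = 0
(65.02 + 4075.5) T = 65.02*232 + 4075.5*12
T ≈ 15.45 °C

T_f ≈ 15.5 °C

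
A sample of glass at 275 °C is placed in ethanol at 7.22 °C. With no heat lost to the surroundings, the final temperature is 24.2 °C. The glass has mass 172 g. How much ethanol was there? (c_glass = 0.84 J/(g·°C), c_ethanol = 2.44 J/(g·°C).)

Net heat exchanged in the isolated system is zero:
172×0.84×(24.2 − 275) + m×2.44×(24.2 − 7.22) = 0
41.43 m = 36236
m = 36236/41.43 ≈ 874.6 g

m ≈ 875 g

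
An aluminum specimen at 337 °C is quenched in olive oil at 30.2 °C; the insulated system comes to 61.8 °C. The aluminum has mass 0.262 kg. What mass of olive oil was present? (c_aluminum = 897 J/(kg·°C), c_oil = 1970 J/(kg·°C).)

|Q_aluminum| = |Q_oil|:
0.262·897·(337 − 61.8) = m·1970·(61.8 − 30.2)
62252 m = 64676  ⇒  m ≈ 1.039 kg

m ≈ 1.04 kg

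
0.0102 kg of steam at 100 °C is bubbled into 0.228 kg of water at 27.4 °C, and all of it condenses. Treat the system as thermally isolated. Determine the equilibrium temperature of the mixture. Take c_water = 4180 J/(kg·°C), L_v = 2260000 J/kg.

T_f ≈ 53.7 °C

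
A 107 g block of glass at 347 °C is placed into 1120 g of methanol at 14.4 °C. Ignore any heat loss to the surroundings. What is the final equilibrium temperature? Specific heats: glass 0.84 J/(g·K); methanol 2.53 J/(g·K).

Net heat exchanged in the isolated system is zero:
107*0.84*(T − 347) + 1120*2.53*(T − 14.4) = 0
89.88(T − 347) + 2833.6(T − 14.4) = 0
(89.88 + 2833.6) T = 89.88*347 + 2833.6*14.4
T = 71992 / 2923.5 = 24.6 °C

T_f ≈ 24.6 °C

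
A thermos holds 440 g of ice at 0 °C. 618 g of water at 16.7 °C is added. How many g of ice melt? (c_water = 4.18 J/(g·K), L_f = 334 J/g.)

Heat available from the water dropping to 0 °C: 618×4.18×16.7 = 43140 J.
Melting all 440 g of ice would need 440×334 = 146960 J.
That's not enough to melt it all — equilibrium is at 0 °C with ice remaining.
Mass melted = 43140/334 ≈ 129.2 g.

m_melted ≈ 129 g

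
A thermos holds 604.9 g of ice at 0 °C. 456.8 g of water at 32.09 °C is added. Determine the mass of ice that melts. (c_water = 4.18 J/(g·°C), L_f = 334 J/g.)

m_melted ≈ 183 g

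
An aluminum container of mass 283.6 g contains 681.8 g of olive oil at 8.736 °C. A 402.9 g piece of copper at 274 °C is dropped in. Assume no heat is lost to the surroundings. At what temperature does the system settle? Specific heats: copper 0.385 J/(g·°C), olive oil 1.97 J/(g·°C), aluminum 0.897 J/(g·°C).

Heat gained plus heat lost sum to zero:
402.9·0.385·(T − 274) + 681.8·1.97·(T − 8.736) + 283.6·0.897·(T − 8.736) = 0
(155.12 + 1343.1 + 254.39) T = 155.12·274 + 1343.1·8.736 + 254.39·8.736
T = 56458 / 1752.7 = 32.2 °C

T_f ≈ 32.2 °C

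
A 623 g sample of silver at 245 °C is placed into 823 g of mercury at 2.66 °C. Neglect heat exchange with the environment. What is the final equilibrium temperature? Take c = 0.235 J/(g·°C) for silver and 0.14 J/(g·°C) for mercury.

T_f ≈ 138.3 °C

Heat lost by the silver equals heat gained by the mercury:
623·0.235·(245 − T) = 823·0.14·(T − 2.66)
146.41(245 − T) = 115.22(T − 2.66)
261.62 T = 36176  ⇒  T ≈ 138.27 °C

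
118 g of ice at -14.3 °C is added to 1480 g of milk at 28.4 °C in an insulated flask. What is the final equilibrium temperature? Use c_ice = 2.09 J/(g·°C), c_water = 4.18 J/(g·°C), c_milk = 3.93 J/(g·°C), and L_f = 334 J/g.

T_f ≈ 19.4 °C

Heat gained plus heat lost sum to zero:
ice -14.3→0 °C: 118·2.09·14.3 = 3526.7; fusion: m_ice L_f = 118·334 = 39412; meltwater 0→T: 118·4.18·T = 493.24 T; milk: 5816.4(T − 28.4)
6309.6 T = 165186 − 42939 = 122247
T ≈ 19.37 °C (positive, so assuming full melt was valid).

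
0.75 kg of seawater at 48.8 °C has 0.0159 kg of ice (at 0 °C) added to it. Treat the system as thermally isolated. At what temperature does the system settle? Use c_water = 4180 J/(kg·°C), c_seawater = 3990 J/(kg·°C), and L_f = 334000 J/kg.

T_f ≈ 46.0 °C

Heat gained plus heat lost sum to zero:
fusion: m_ice L_f = 0.0159·334000 = 5310.6; warm the meltwater: 66.46 T; seawater cools: 0.75·3990·(T − 48.8) = 2992.5(T − 48.8)
3059 T = 146034 − 5310.6 = 140723
T ≈ 46.00 °C (positive, so assuming full melt was valid).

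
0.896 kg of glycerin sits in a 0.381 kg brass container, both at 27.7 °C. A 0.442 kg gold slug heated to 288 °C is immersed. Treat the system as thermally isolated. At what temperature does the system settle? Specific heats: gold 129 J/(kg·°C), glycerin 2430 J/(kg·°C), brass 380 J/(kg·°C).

Taking heat into each body as positive, Σ m c ΔT = 0:
0.442·129·(T − 288) + 0.896·2430·(T − 27.7) + 0.381·380·(T − 27.7) = 0
57.02(T − 288) + 2177.3(T − 27.7) + 144.78(T − 27.7) = 0
(57.02 + 2177.3 + 144.78) T = 57.02·288 + 2177.3·27.7 + 144.78·27.7
T = 80742/2379.1 ≈ 33.94 °C

T_f ≈ 33.9 °C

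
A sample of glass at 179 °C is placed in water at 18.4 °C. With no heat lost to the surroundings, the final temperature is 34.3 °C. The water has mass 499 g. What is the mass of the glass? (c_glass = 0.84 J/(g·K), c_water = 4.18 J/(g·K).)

Setting the total heat transfer to zero:
m×0.84×(34.3 − 179) + 499×4.18×(34.3 − 18.4) = 0
-121.55 m = -33165
m = -33165/-121.55 ≈ 272.9 g

m ≈ 273 g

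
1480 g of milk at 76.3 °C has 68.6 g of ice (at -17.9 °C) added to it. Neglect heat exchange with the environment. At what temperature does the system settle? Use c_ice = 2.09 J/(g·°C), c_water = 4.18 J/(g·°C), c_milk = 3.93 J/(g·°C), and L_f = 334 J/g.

T_f ≈ 68.5 °C

Energy balance with sensible and latent terms:
ice -17.9→0 °C: 68.6×2.09×17.9 = 2566.4; fusion: m_ice L_f = 68.6×334 = 22912; warm the meltwater: 286.75 T; milk cools: 1480×3.93×(T − 76.3) = 5816.4(T − 76.3)
6103.1 T = 443791 − 25479 = 418313
T ≈ 68.54 °C — above 0 °C, consistent with complete melting.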